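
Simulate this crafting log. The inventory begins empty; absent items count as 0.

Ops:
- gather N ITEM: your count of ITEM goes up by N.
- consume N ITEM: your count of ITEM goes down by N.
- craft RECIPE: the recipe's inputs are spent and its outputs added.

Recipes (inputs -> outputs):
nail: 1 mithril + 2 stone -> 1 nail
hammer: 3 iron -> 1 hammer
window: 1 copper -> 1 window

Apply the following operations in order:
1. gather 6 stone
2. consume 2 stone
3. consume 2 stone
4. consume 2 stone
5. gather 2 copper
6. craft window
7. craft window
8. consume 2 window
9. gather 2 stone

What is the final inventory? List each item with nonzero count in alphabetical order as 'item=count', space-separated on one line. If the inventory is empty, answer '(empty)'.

Answer: stone=2

Derivation:
After 1 (gather 6 stone): stone=6
After 2 (consume 2 stone): stone=4
After 3 (consume 2 stone): stone=2
After 4 (consume 2 stone): (empty)
After 5 (gather 2 copper): copper=2
After 6 (craft window): copper=1 window=1
After 7 (craft window): window=2
After 8 (consume 2 window): (empty)
After 9 (gather 2 stone): stone=2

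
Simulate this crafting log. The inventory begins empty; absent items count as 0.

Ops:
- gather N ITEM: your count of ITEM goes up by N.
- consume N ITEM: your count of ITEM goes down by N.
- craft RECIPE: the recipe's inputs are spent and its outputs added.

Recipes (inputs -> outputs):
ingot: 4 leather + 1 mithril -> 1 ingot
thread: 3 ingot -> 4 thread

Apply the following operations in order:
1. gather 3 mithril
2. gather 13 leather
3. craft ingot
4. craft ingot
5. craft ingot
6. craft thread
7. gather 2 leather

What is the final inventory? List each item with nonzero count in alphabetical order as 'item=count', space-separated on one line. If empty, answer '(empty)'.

After 1 (gather 3 mithril): mithril=3
After 2 (gather 13 leather): leather=13 mithril=3
After 3 (craft ingot): ingot=1 leather=9 mithril=2
After 4 (craft ingot): ingot=2 leather=5 mithril=1
After 5 (craft ingot): ingot=3 leather=1
After 6 (craft thread): leather=1 thread=4
After 7 (gather 2 leather): leather=3 thread=4

Answer: leather=3 thread=4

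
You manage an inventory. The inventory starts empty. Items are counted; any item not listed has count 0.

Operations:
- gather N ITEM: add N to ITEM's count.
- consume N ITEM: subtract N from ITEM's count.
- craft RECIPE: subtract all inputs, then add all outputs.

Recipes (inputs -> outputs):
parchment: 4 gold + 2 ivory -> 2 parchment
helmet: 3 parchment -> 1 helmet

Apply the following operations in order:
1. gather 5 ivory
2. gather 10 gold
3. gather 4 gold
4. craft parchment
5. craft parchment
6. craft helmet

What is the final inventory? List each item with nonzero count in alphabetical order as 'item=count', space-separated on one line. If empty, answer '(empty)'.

Answer: gold=6 helmet=1 ivory=1 parchment=1

Derivation:
After 1 (gather 5 ivory): ivory=5
After 2 (gather 10 gold): gold=10 ivory=5
After 3 (gather 4 gold): gold=14 ivory=5
After 4 (craft parchment): gold=10 ivory=3 parchment=2
After 5 (craft parchment): gold=6 ivory=1 parchment=4
After 6 (craft helmet): gold=6 helmet=1 ivory=1 parchment=1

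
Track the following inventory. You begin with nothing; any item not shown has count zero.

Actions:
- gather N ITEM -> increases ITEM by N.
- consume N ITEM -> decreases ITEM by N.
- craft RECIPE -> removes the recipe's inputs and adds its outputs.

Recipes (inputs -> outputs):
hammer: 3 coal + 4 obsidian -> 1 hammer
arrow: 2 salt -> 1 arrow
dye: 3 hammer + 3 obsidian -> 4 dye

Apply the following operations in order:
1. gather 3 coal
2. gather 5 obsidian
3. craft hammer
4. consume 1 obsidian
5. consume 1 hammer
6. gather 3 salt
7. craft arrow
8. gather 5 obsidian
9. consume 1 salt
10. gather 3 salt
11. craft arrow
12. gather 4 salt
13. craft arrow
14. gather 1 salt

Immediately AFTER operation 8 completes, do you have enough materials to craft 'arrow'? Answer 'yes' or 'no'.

After 1 (gather 3 coal): coal=3
After 2 (gather 5 obsidian): coal=3 obsidian=5
After 3 (craft hammer): hammer=1 obsidian=1
After 4 (consume 1 obsidian): hammer=1
After 5 (consume 1 hammer): (empty)
After 6 (gather 3 salt): salt=3
After 7 (craft arrow): arrow=1 salt=1
After 8 (gather 5 obsidian): arrow=1 obsidian=5 salt=1

Answer: no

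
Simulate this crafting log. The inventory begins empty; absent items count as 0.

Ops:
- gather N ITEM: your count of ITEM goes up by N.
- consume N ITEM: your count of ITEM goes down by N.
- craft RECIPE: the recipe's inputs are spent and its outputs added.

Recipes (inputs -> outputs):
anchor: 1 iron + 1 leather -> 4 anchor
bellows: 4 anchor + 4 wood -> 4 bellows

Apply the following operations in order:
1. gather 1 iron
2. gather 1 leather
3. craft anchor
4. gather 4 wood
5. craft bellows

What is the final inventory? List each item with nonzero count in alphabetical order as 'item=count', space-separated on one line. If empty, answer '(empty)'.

Answer: bellows=4

Derivation:
After 1 (gather 1 iron): iron=1
After 2 (gather 1 leather): iron=1 leather=1
After 3 (craft anchor): anchor=4
After 4 (gather 4 wood): anchor=4 wood=4
After 5 (craft bellows): bellows=4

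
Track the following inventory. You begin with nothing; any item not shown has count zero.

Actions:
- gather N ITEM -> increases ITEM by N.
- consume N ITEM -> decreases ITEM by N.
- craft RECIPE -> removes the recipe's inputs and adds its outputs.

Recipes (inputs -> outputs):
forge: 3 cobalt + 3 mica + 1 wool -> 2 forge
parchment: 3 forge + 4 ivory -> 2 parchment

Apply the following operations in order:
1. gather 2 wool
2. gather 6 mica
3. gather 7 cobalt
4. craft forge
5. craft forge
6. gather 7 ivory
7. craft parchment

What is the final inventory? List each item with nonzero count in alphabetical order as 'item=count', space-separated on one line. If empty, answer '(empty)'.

After 1 (gather 2 wool): wool=2
After 2 (gather 6 mica): mica=6 wool=2
After 3 (gather 7 cobalt): cobalt=7 mica=6 wool=2
After 4 (craft forge): cobalt=4 forge=2 mica=3 wool=1
After 5 (craft forge): cobalt=1 forge=4
After 6 (gather 7 ivory): cobalt=1 forge=4 ivory=7
After 7 (craft parchment): cobalt=1 forge=1 ivory=3 parchment=2

Answer: cobalt=1 forge=1 ivory=3 parchment=2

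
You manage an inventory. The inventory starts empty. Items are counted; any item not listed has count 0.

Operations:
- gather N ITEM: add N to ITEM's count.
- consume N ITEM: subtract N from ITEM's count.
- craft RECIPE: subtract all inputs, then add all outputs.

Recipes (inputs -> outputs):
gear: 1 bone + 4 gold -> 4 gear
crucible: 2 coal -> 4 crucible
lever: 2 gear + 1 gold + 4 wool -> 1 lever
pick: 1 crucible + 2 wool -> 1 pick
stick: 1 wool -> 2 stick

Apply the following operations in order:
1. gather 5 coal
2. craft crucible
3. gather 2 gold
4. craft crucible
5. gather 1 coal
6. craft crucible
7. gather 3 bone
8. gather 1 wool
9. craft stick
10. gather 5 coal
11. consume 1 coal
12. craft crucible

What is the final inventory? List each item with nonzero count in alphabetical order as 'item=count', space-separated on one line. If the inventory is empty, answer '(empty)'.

After 1 (gather 5 coal): coal=5
After 2 (craft crucible): coal=3 crucible=4
After 3 (gather 2 gold): coal=3 crucible=4 gold=2
After 4 (craft crucible): coal=1 crucible=8 gold=2
After 5 (gather 1 coal): coal=2 crucible=8 gold=2
After 6 (craft crucible): crucible=12 gold=2
After 7 (gather 3 bone): bone=3 crucible=12 gold=2
After 8 (gather 1 wool): bone=3 crucible=12 gold=2 wool=1
After 9 (craft stick): bone=3 crucible=12 gold=2 stick=2
After 10 (gather 5 coal): bone=3 coal=5 crucible=12 gold=2 stick=2
After 11 (consume 1 coal): bone=3 coal=4 crucible=12 gold=2 stick=2
After 12 (craft crucible): bone=3 coal=2 crucible=16 gold=2 stick=2

Answer: bone=3 coal=2 crucible=16 gold=2 stick=2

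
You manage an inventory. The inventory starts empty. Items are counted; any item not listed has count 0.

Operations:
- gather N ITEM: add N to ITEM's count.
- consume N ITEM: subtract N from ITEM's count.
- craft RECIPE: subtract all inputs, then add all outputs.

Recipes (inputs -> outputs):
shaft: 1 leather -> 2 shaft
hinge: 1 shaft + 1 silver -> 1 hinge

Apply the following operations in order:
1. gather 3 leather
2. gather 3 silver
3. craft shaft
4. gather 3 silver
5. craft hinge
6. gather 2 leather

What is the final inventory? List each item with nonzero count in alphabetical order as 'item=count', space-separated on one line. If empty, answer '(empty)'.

Answer: hinge=1 leather=4 shaft=1 silver=5

Derivation:
After 1 (gather 3 leather): leather=3
After 2 (gather 3 silver): leather=3 silver=3
After 3 (craft shaft): leather=2 shaft=2 silver=3
After 4 (gather 3 silver): leather=2 shaft=2 silver=6
After 5 (craft hinge): hinge=1 leather=2 shaft=1 silver=5
After 6 (gather 2 leather): hinge=1 leather=4 shaft=1 silver=5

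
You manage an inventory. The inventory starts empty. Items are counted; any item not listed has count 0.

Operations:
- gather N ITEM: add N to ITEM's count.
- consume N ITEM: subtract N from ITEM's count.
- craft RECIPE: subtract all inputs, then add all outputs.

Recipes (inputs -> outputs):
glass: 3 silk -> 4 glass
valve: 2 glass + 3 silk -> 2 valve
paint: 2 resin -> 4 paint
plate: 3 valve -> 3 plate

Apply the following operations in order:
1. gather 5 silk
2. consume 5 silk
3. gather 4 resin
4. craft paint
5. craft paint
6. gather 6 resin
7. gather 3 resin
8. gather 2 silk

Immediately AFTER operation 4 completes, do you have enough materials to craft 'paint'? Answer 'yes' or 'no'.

Answer: yes

Derivation:
After 1 (gather 5 silk): silk=5
After 2 (consume 5 silk): (empty)
After 3 (gather 4 resin): resin=4
After 4 (craft paint): paint=4 resin=2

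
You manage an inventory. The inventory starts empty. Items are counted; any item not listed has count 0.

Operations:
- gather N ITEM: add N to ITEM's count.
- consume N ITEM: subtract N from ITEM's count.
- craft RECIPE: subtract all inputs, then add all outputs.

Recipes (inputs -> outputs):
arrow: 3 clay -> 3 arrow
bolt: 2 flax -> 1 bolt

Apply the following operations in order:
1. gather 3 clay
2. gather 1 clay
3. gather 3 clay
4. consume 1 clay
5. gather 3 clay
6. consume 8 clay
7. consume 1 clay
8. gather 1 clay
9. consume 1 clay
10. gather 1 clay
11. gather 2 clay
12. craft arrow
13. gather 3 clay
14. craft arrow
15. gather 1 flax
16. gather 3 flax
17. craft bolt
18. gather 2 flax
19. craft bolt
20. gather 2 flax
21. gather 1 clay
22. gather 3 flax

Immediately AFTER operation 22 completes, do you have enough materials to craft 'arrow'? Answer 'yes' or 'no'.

Answer: no

Derivation:
After 1 (gather 3 clay): clay=3
After 2 (gather 1 clay): clay=4
After 3 (gather 3 clay): clay=7
After 4 (consume 1 clay): clay=6
After 5 (gather 3 clay): clay=9
After 6 (consume 8 clay): clay=1
After 7 (consume 1 clay): (empty)
After 8 (gather 1 clay): clay=1
After 9 (consume 1 clay): (empty)
After 10 (gather 1 clay): clay=1
After 11 (gather 2 clay): clay=3
After 12 (craft arrow): arrow=3
After 13 (gather 3 clay): arrow=3 clay=3
After 14 (craft arrow): arrow=6
After 15 (gather 1 flax): arrow=6 flax=1
After 16 (gather 3 flax): arrow=6 flax=4
After 17 (craft bolt): arrow=6 bolt=1 flax=2
After 18 (gather 2 flax): arrow=6 bolt=1 flax=4
After 19 (craft bolt): arrow=6 bolt=2 flax=2
After 20 (gather 2 flax): arrow=6 bolt=2 flax=4
After 21 (gather 1 clay): arrow=6 bolt=2 clay=1 flax=4
After 22 (gather 3 flax): arrow=6 bolt=2 clay=1 flax=7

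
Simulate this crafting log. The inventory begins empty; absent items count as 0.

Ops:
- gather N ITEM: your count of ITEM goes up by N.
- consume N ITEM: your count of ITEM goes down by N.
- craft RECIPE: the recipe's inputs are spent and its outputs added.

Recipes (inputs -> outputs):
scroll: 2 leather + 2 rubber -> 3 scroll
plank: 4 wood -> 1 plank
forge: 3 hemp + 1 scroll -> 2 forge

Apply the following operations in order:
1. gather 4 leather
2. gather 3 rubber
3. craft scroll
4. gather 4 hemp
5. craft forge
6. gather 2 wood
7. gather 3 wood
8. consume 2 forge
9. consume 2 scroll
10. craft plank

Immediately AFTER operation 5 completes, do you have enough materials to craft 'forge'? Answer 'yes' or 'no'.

Answer: no

Derivation:
After 1 (gather 4 leather): leather=4
After 2 (gather 3 rubber): leather=4 rubber=3
After 3 (craft scroll): leather=2 rubber=1 scroll=3
After 4 (gather 4 hemp): hemp=4 leather=2 rubber=1 scroll=3
After 5 (craft forge): forge=2 hemp=1 leather=2 rubber=1 scroll=2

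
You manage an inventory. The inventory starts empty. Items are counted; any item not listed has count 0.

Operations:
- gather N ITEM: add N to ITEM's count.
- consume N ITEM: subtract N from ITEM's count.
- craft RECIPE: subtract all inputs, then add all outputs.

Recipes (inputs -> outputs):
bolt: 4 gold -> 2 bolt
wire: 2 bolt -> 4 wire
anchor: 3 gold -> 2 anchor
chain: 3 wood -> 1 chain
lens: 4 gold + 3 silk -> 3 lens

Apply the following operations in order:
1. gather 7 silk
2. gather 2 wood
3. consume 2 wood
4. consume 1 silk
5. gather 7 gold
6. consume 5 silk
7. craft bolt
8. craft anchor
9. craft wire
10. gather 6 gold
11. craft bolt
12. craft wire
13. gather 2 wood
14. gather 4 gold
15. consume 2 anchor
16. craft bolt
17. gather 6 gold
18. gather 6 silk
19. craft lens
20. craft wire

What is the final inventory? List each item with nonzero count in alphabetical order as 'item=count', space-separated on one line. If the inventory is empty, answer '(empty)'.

Answer: gold=4 lens=3 silk=4 wire=12 wood=2

Derivation:
After 1 (gather 7 silk): silk=7
After 2 (gather 2 wood): silk=7 wood=2
After 3 (consume 2 wood): silk=7
After 4 (consume 1 silk): silk=6
After 5 (gather 7 gold): gold=7 silk=6
After 6 (consume 5 silk): gold=7 silk=1
After 7 (craft bolt): bolt=2 gold=3 silk=1
After 8 (craft anchor): anchor=2 bolt=2 silk=1
After 9 (craft wire): anchor=2 silk=1 wire=4
After 10 (gather 6 gold): anchor=2 gold=6 silk=1 wire=4
After 11 (craft bolt): anchor=2 bolt=2 gold=2 silk=1 wire=4
After 12 (craft wire): anchor=2 gold=2 silk=1 wire=8
After 13 (gather 2 wood): anchor=2 gold=2 silk=1 wire=8 wood=2
After 14 (gather 4 gold): anchor=2 gold=6 silk=1 wire=8 wood=2
After 15 (consume 2 anchor): gold=6 silk=1 wire=8 wood=2
After 16 (craft bolt): bolt=2 gold=2 silk=1 wire=8 wood=2
After 17 (gather 6 gold): bolt=2 gold=8 silk=1 wire=8 wood=2
After 18 (gather 6 silk): bolt=2 gold=8 silk=7 wire=8 wood=2
After 19 (craft lens): bolt=2 gold=4 lens=3 silk=4 wire=8 wood=2
After 20 (craft wire): gold=4 lens=3 silk=4 wire=12 wood=2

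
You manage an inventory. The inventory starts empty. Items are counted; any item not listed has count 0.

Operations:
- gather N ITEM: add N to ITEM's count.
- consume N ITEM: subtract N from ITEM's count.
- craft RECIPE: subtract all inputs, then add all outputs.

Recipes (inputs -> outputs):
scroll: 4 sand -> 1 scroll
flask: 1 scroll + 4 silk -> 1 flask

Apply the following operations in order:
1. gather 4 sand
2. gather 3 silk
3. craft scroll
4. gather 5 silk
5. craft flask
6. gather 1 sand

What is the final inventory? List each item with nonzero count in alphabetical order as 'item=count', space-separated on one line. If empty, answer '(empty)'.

Answer: flask=1 sand=1 silk=4

Derivation:
After 1 (gather 4 sand): sand=4
After 2 (gather 3 silk): sand=4 silk=3
After 3 (craft scroll): scroll=1 silk=3
After 4 (gather 5 silk): scroll=1 silk=8
After 5 (craft flask): flask=1 silk=4
After 6 (gather 1 sand): flask=1 sand=1 silk=4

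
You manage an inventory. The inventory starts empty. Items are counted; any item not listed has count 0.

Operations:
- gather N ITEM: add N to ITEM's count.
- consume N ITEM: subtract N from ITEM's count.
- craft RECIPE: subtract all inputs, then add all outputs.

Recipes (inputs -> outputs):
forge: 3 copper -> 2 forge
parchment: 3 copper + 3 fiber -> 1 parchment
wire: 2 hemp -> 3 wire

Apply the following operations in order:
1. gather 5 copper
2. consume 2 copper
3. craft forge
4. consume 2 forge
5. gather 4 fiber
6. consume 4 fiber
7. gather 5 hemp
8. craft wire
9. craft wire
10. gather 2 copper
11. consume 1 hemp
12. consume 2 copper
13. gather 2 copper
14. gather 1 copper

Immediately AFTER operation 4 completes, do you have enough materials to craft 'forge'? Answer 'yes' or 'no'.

After 1 (gather 5 copper): copper=5
After 2 (consume 2 copper): copper=3
After 3 (craft forge): forge=2
After 4 (consume 2 forge): (empty)

Answer: no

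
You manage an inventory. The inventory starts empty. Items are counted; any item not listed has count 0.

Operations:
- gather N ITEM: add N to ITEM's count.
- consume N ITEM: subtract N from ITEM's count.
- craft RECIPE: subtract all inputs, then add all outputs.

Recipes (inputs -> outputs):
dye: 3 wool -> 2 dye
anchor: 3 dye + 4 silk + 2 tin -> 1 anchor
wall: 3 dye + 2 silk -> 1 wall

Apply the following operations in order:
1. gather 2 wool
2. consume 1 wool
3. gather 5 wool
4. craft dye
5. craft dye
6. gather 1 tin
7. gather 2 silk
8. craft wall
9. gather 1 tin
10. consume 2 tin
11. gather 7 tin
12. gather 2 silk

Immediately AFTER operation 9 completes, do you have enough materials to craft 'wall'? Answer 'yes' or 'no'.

Answer: no

Derivation:
After 1 (gather 2 wool): wool=2
After 2 (consume 1 wool): wool=1
After 3 (gather 5 wool): wool=6
After 4 (craft dye): dye=2 wool=3
After 5 (craft dye): dye=4
After 6 (gather 1 tin): dye=4 tin=1
After 7 (gather 2 silk): dye=4 silk=2 tin=1
After 8 (craft wall): dye=1 tin=1 wall=1
After 9 (gather 1 tin): dye=1 tin=2 wall=1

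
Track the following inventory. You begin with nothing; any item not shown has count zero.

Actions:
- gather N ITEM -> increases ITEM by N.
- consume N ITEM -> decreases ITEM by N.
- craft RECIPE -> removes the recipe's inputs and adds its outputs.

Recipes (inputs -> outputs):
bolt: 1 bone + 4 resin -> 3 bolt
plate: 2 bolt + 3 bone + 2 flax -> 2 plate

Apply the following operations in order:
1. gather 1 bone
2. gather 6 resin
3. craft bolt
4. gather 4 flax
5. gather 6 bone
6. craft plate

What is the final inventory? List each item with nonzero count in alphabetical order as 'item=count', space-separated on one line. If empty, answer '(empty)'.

After 1 (gather 1 bone): bone=1
After 2 (gather 6 resin): bone=1 resin=6
After 3 (craft bolt): bolt=3 resin=2
After 4 (gather 4 flax): bolt=3 flax=4 resin=2
After 5 (gather 6 bone): bolt=3 bone=6 flax=4 resin=2
After 6 (craft plate): bolt=1 bone=3 flax=2 plate=2 resin=2

Answer: bolt=1 bone=3 flax=2 plate=2 resin=2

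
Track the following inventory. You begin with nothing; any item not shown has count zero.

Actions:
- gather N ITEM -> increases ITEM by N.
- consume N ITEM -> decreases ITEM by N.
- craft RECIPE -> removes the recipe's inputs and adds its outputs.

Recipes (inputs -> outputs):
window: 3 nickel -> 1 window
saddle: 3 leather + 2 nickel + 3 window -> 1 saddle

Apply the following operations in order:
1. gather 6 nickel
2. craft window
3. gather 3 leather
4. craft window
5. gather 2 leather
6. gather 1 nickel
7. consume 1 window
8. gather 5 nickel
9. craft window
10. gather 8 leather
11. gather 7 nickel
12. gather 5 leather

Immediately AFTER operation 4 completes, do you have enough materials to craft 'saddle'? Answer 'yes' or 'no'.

Answer: no

Derivation:
After 1 (gather 6 nickel): nickel=6
After 2 (craft window): nickel=3 window=1
After 3 (gather 3 leather): leather=3 nickel=3 window=1
After 4 (craft window): leather=3 window=2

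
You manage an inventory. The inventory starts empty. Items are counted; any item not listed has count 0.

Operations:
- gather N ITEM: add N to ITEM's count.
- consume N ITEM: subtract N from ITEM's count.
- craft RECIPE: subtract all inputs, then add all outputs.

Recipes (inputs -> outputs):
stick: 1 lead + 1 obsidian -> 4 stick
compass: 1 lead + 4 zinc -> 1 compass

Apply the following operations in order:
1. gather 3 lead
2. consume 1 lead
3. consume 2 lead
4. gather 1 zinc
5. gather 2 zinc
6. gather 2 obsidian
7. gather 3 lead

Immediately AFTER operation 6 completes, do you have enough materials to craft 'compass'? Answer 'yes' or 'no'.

Answer: no

Derivation:
After 1 (gather 3 lead): lead=3
After 2 (consume 1 lead): lead=2
After 3 (consume 2 lead): (empty)
After 4 (gather 1 zinc): zinc=1
After 5 (gather 2 zinc): zinc=3
After 6 (gather 2 obsidian): obsidian=2 zinc=3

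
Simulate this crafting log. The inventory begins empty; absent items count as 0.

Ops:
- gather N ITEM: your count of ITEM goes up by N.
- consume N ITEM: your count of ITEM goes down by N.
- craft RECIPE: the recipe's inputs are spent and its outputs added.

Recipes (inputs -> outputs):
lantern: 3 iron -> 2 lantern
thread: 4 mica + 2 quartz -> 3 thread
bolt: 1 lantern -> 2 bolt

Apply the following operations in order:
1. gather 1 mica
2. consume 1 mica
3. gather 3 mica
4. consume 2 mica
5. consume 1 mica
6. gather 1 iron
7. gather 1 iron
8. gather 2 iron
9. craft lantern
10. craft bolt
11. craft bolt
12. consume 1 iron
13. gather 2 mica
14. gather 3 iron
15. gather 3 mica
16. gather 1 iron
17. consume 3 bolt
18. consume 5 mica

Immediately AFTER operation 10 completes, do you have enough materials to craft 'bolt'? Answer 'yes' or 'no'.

Answer: yes

Derivation:
After 1 (gather 1 mica): mica=1
After 2 (consume 1 mica): (empty)
After 3 (gather 3 mica): mica=3
After 4 (consume 2 mica): mica=1
After 5 (consume 1 mica): (empty)
After 6 (gather 1 iron): iron=1
After 7 (gather 1 iron): iron=2
After 8 (gather 2 iron): iron=4
After 9 (craft lantern): iron=1 lantern=2
After 10 (craft bolt): bolt=2 iron=1 lantern=1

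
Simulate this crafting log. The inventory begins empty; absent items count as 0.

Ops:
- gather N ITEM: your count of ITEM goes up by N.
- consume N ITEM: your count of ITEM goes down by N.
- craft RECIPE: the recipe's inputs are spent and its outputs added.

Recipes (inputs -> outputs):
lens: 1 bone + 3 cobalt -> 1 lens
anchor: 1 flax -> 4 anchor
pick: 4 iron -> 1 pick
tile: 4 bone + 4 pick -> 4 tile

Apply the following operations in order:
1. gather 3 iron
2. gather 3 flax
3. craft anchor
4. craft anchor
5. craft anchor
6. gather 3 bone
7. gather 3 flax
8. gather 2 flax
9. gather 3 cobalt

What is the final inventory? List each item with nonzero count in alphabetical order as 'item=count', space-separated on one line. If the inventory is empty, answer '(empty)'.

Answer: anchor=12 bone=3 cobalt=3 flax=5 iron=3

Derivation:
After 1 (gather 3 iron): iron=3
After 2 (gather 3 flax): flax=3 iron=3
After 3 (craft anchor): anchor=4 flax=2 iron=3
After 4 (craft anchor): anchor=8 flax=1 iron=3
After 5 (craft anchor): anchor=12 iron=3
After 6 (gather 3 bone): anchor=12 bone=3 iron=3
After 7 (gather 3 flax): anchor=12 bone=3 flax=3 iron=3
After 8 (gather 2 flax): anchor=12 bone=3 flax=5 iron=3
After 9 (gather 3 cobalt): anchor=12 bone=3 cobalt=3 flax=5 iron=3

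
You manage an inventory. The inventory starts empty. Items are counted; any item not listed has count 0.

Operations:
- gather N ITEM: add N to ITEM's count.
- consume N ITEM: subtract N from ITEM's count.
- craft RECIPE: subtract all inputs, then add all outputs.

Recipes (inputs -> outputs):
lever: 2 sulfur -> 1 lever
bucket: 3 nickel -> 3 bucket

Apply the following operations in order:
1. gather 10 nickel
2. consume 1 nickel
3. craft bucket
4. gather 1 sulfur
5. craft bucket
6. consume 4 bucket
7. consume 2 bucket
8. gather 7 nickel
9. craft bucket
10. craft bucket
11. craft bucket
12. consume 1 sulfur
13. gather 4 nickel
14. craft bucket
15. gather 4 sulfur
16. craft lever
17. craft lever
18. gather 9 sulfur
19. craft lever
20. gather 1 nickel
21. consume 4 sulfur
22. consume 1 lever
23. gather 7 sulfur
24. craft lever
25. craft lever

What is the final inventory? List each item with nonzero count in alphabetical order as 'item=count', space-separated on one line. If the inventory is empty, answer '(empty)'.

After 1 (gather 10 nickel): nickel=10
After 2 (consume 1 nickel): nickel=9
After 3 (craft bucket): bucket=3 nickel=6
After 4 (gather 1 sulfur): bucket=3 nickel=6 sulfur=1
After 5 (craft bucket): bucket=6 nickel=3 sulfur=1
After 6 (consume 4 bucket): bucket=2 nickel=3 sulfur=1
After 7 (consume 2 bucket): nickel=3 sulfur=1
After 8 (gather 7 nickel): nickel=10 sulfur=1
After 9 (craft bucket): bucket=3 nickel=7 sulfur=1
After 10 (craft bucket): bucket=6 nickel=4 sulfur=1
After 11 (craft bucket): bucket=9 nickel=1 sulfur=1
After 12 (consume 1 sulfur): bucket=9 nickel=1
After 13 (gather 4 nickel): bucket=9 nickel=5
After 14 (craft bucket): bucket=12 nickel=2
After 15 (gather 4 sulfur): bucket=12 nickel=2 sulfur=4
After 16 (craft lever): bucket=12 lever=1 nickel=2 sulfur=2
After 17 (craft lever): bucket=12 lever=2 nickel=2
After 18 (gather 9 sulfur): bucket=12 lever=2 nickel=2 sulfur=9
After 19 (craft lever): bucket=12 lever=3 nickel=2 sulfur=7
After 20 (gather 1 nickel): bucket=12 lever=3 nickel=3 sulfur=7
After 21 (consume 4 sulfur): bucket=12 lever=3 nickel=3 sulfur=3
After 22 (consume 1 lever): bucket=12 lever=2 nickel=3 sulfur=3
After 23 (gather 7 sulfur): bucket=12 lever=2 nickel=3 sulfur=10
After 24 (craft lever): bucket=12 lever=3 nickel=3 sulfur=8
After 25 (craft lever): bucket=12 lever=4 nickel=3 sulfur=6

Answer: bucket=12 lever=4 nickel=3 sulfur=6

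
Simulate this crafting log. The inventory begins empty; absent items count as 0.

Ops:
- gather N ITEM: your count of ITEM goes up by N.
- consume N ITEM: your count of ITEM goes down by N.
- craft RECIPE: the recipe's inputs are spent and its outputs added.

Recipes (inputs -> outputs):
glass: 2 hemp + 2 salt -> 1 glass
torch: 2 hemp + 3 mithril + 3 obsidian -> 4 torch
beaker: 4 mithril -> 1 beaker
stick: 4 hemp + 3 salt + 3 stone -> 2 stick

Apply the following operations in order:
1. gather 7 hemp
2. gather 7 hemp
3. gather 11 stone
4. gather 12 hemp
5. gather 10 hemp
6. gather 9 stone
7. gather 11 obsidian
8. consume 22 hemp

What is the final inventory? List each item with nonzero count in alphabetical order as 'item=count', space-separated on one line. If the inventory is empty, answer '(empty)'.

After 1 (gather 7 hemp): hemp=7
After 2 (gather 7 hemp): hemp=14
After 3 (gather 11 stone): hemp=14 stone=11
After 4 (gather 12 hemp): hemp=26 stone=11
After 5 (gather 10 hemp): hemp=36 stone=11
After 6 (gather 9 stone): hemp=36 stone=20
After 7 (gather 11 obsidian): hemp=36 obsidian=11 stone=20
After 8 (consume 22 hemp): hemp=14 obsidian=11 stone=20

Answer: hemp=14 obsidian=11 stone=20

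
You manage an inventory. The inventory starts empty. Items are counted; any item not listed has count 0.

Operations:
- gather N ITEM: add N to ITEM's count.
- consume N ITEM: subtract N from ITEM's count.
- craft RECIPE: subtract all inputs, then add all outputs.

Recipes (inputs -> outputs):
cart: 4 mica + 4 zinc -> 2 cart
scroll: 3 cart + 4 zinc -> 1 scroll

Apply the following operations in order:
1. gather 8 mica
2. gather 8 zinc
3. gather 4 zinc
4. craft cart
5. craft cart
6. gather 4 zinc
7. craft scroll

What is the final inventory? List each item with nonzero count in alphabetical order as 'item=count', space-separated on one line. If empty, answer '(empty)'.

Answer: cart=1 scroll=1 zinc=4

Derivation:
After 1 (gather 8 mica): mica=8
After 2 (gather 8 zinc): mica=8 zinc=8
After 3 (gather 4 zinc): mica=8 zinc=12
After 4 (craft cart): cart=2 mica=4 zinc=8
After 5 (craft cart): cart=4 zinc=4
After 6 (gather 4 zinc): cart=4 zinc=8
After 7 (craft scroll): cart=1 scroll=1 zinc=4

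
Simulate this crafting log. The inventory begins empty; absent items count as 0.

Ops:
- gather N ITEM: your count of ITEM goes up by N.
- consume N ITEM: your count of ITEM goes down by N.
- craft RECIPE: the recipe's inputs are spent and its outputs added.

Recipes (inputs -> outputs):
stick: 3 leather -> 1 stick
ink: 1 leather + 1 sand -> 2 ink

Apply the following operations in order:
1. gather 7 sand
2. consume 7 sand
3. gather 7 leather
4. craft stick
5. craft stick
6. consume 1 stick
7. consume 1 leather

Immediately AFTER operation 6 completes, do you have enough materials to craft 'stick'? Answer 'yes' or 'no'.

After 1 (gather 7 sand): sand=7
After 2 (consume 7 sand): (empty)
After 3 (gather 7 leather): leather=7
After 4 (craft stick): leather=4 stick=1
After 5 (craft stick): leather=1 stick=2
After 6 (consume 1 stick): leather=1 stick=1

Answer: no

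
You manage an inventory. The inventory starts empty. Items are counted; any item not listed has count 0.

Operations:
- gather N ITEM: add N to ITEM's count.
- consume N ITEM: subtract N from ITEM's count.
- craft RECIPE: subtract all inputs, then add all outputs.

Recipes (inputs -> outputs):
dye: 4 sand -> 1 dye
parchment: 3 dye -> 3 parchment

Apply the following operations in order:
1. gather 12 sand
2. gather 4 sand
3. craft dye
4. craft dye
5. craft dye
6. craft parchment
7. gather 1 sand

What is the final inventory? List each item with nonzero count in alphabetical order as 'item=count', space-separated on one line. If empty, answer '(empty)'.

Answer: parchment=3 sand=5

Derivation:
After 1 (gather 12 sand): sand=12
After 2 (gather 4 sand): sand=16
After 3 (craft dye): dye=1 sand=12
After 4 (craft dye): dye=2 sand=8
After 5 (craft dye): dye=3 sand=4
After 6 (craft parchment): parchment=3 sand=4
After 7 (gather 1 sand): parchment=3 sand=5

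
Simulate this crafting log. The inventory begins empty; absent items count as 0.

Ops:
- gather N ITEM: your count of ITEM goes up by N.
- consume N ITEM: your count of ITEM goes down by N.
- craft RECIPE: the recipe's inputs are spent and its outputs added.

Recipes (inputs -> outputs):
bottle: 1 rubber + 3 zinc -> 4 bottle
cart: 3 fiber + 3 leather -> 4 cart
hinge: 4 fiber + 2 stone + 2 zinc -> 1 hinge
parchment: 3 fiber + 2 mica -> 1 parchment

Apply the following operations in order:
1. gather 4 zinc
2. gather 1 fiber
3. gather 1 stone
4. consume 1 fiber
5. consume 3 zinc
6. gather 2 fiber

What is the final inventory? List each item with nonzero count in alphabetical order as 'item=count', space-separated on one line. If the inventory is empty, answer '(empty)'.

Answer: fiber=2 stone=1 zinc=1

Derivation:
After 1 (gather 4 zinc): zinc=4
After 2 (gather 1 fiber): fiber=1 zinc=4
After 3 (gather 1 stone): fiber=1 stone=1 zinc=4
After 4 (consume 1 fiber): stone=1 zinc=4
After 5 (consume 3 zinc): stone=1 zinc=1
After 6 (gather 2 fiber): fiber=2 stone=1 zinc=1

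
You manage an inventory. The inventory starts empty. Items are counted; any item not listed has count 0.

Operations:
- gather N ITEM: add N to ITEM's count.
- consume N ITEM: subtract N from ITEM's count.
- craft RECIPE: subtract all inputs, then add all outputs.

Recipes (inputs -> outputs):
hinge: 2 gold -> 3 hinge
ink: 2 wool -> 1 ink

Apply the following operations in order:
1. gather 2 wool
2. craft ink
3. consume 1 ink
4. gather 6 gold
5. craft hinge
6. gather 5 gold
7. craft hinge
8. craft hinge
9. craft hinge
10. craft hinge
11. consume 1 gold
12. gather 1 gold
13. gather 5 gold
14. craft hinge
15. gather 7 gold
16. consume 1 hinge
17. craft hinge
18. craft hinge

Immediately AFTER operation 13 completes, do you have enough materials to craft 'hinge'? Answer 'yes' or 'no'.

After 1 (gather 2 wool): wool=2
After 2 (craft ink): ink=1
After 3 (consume 1 ink): (empty)
After 4 (gather 6 gold): gold=6
After 5 (craft hinge): gold=4 hinge=3
After 6 (gather 5 gold): gold=9 hinge=3
After 7 (craft hinge): gold=7 hinge=6
After 8 (craft hinge): gold=5 hinge=9
After 9 (craft hinge): gold=3 hinge=12
After 10 (craft hinge): gold=1 hinge=15
After 11 (consume 1 gold): hinge=15
After 12 (gather 1 gold): gold=1 hinge=15
After 13 (gather 5 gold): gold=6 hinge=15

Answer: yes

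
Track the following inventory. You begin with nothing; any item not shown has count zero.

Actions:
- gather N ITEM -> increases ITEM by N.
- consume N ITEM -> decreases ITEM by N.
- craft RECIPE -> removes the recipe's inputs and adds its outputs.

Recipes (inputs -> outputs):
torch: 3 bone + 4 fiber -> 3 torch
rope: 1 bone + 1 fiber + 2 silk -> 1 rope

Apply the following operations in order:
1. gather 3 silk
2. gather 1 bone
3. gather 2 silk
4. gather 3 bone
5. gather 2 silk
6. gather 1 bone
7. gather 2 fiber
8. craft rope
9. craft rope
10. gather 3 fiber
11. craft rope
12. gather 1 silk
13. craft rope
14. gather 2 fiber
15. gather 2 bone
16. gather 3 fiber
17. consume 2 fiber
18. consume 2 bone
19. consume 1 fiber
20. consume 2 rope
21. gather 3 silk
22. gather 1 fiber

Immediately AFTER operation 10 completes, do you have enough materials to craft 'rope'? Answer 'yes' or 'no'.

Answer: yes

Derivation:
After 1 (gather 3 silk): silk=3
After 2 (gather 1 bone): bone=1 silk=3
After 3 (gather 2 silk): bone=1 silk=5
After 4 (gather 3 bone): bone=4 silk=5
After 5 (gather 2 silk): bone=4 silk=7
After 6 (gather 1 bone): bone=5 silk=7
After 7 (gather 2 fiber): bone=5 fiber=2 silk=7
After 8 (craft rope): bone=4 fiber=1 rope=1 silk=5
After 9 (craft rope): bone=3 rope=2 silk=3
After 10 (gather 3 fiber): bone=3 fiber=3 rope=2 silk=3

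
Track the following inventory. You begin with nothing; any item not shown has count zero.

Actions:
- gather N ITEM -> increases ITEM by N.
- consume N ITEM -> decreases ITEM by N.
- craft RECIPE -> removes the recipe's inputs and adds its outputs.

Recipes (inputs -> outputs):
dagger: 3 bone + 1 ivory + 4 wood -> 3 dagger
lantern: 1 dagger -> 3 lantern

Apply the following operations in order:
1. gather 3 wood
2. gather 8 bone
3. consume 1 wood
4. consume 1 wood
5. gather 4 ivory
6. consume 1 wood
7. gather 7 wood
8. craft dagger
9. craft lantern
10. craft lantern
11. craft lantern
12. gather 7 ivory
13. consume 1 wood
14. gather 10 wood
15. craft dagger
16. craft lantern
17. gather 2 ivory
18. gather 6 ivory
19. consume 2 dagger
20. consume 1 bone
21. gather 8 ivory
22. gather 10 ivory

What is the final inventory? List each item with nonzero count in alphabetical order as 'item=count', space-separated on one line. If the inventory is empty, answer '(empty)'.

Answer: bone=1 ivory=35 lantern=12 wood=8

Derivation:
After 1 (gather 3 wood): wood=3
After 2 (gather 8 bone): bone=8 wood=3
After 3 (consume 1 wood): bone=8 wood=2
After 4 (consume 1 wood): bone=8 wood=1
After 5 (gather 4 ivory): bone=8 ivory=4 wood=1
After 6 (consume 1 wood): bone=8 ivory=4
After 7 (gather 7 wood): bone=8 ivory=4 wood=7
After 8 (craft dagger): bone=5 dagger=3 ivory=3 wood=3
After 9 (craft lantern): bone=5 dagger=2 ivory=3 lantern=3 wood=3
After 10 (craft lantern): bone=5 dagger=1 ivory=3 lantern=6 wood=3
After 11 (craft lantern): bone=5 ivory=3 lantern=9 wood=3
After 12 (gather 7 ivory): bone=5 ivory=10 lantern=9 wood=3
After 13 (consume 1 wood): bone=5 ivory=10 lantern=9 wood=2
After 14 (gather 10 wood): bone=5 ivory=10 lantern=9 wood=12
After 15 (craft dagger): bone=2 dagger=3 ivory=9 lantern=9 wood=8
After 16 (craft lantern): bone=2 dagger=2 ivory=9 lantern=12 wood=8
After 17 (gather 2 ivory): bone=2 dagger=2 ivory=11 lantern=12 wood=8
After 18 (gather 6 ivory): bone=2 dagger=2 ivory=17 lantern=12 wood=8
After 19 (consume 2 dagger): bone=2 ivory=17 lantern=12 wood=8
After 20 (consume 1 bone): bone=1 ivory=17 lantern=12 wood=8
After 21 (gather 8 ivory): bone=1 ivory=25 lantern=12 wood=8
After 22 (gather 10 ivory): bone=1 ivory=35 lantern=12 wood=8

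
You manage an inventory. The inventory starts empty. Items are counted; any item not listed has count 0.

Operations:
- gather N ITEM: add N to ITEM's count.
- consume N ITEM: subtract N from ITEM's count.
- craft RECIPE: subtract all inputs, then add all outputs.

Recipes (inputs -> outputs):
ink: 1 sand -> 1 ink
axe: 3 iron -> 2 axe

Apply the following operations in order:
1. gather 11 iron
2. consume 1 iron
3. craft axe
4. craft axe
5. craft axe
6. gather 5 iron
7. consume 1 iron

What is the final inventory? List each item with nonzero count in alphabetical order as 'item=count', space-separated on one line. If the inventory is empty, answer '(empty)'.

Answer: axe=6 iron=5

Derivation:
After 1 (gather 11 iron): iron=11
After 2 (consume 1 iron): iron=10
After 3 (craft axe): axe=2 iron=7
After 4 (craft axe): axe=4 iron=4
After 5 (craft axe): axe=6 iron=1
After 6 (gather 5 iron): axe=6 iron=6
After 7 (consume 1 iron): axe=6 iron=5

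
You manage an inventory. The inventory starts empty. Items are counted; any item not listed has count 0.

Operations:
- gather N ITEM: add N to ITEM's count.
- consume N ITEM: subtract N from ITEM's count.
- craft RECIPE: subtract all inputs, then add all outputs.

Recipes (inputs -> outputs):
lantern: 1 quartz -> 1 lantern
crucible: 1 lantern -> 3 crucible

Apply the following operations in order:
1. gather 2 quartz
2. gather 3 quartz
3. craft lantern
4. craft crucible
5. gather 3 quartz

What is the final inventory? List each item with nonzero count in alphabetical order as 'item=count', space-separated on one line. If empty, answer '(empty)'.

After 1 (gather 2 quartz): quartz=2
After 2 (gather 3 quartz): quartz=5
After 3 (craft lantern): lantern=1 quartz=4
After 4 (craft crucible): crucible=3 quartz=4
After 5 (gather 3 quartz): crucible=3 quartz=7

Answer: crucible=3 quartz=7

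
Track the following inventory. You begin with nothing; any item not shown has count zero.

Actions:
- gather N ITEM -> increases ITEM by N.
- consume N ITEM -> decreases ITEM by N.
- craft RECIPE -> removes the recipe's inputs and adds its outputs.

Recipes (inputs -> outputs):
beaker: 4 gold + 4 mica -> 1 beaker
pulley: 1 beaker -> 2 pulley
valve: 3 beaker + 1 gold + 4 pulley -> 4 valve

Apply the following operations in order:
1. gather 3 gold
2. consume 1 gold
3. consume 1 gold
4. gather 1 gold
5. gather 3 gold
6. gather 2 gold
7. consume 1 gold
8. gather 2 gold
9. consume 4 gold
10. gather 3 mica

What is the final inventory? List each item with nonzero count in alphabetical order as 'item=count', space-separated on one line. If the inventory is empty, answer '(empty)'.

Answer: gold=4 mica=3

Derivation:
After 1 (gather 3 gold): gold=3
After 2 (consume 1 gold): gold=2
After 3 (consume 1 gold): gold=1
After 4 (gather 1 gold): gold=2
After 5 (gather 3 gold): gold=5
After 6 (gather 2 gold): gold=7
After 7 (consume 1 gold): gold=6
After 8 (gather 2 gold): gold=8
After 9 (consume 4 gold): gold=4
After 10 (gather 3 mica): gold=4 mica=3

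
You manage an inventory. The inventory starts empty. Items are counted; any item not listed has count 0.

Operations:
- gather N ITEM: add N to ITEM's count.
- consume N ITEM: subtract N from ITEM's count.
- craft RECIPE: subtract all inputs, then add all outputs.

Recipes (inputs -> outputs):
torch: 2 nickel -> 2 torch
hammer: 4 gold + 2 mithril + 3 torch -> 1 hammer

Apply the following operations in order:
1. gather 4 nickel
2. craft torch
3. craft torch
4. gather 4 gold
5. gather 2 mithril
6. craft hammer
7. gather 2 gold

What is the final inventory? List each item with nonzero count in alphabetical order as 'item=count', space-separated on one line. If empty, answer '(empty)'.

After 1 (gather 4 nickel): nickel=4
After 2 (craft torch): nickel=2 torch=2
After 3 (craft torch): torch=4
After 4 (gather 4 gold): gold=4 torch=4
After 5 (gather 2 mithril): gold=4 mithril=2 torch=4
After 6 (craft hammer): hammer=1 torch=1
After 7 (gather 2 gold): gold=2 hammer=1 torch=1

Answer: gold=2 hammer=1 torch=1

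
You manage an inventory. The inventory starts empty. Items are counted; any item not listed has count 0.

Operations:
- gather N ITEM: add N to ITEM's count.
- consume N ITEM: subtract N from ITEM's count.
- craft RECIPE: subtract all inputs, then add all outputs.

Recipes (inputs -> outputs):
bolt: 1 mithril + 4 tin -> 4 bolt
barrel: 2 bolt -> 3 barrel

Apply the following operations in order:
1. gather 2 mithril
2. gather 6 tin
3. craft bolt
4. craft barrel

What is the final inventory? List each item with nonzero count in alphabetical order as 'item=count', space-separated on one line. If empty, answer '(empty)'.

Answer: barrel=3 bolt=2 mithril=1 tin=2

Derivation:
After 1 (gather 2 mithril): mithril=2
After 2 (gather 6 tin): mithril=2 tin=6
After 3 (craft bolt): bolt=4 mithril=1 tin=2
After 4 (craft barrel): barrel=3 bolt=2 mithril=1 tin=2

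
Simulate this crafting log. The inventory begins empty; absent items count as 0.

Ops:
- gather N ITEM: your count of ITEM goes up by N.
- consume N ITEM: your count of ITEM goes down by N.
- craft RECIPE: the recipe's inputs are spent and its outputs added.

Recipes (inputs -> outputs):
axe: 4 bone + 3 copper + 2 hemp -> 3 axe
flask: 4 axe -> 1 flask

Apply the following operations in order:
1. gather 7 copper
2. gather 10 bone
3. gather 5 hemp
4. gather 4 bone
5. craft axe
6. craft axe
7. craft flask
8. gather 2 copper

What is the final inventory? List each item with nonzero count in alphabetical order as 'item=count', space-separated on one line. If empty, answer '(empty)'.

After 1 (gather 7 copper): copper=7
After 2 (gather 10 bone): bone=10 copper=7
After 3 (gather 5 hemp): bone=10 copper=7 hemp=5
After 4 (gather 4 bone): bone=14 copper=7 hemp=5
After 5 (craft axe): axe=3 bone=10 copper=4 hemp=3
After 6 (craft axe): axe=6 bone=6 copper=1 hemp=1
After 7 (craft flask): axe=2 bone=6 copper=1 flask=1 hemp=1
After 8 (gather 2 copper): axe=2 bone=6 copper=3 flask=1 hemp=1

Answer: axe=2 bone=6 copper=3 flask=1 hemp=1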